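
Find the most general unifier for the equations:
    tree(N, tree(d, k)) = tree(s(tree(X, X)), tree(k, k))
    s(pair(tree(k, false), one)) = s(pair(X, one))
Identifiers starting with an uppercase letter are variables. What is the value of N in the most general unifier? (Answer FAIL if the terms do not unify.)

Decompose tree/2: N = s(tree(X, X)),  tree(d, k) = tree(k, k).
Bind N := s(tree(X, X)); no other remaining equation mentions N.
Decompose tree/2: d = k,  k = k.
Clash: constants d and k differ; no unifier exists.

FAIL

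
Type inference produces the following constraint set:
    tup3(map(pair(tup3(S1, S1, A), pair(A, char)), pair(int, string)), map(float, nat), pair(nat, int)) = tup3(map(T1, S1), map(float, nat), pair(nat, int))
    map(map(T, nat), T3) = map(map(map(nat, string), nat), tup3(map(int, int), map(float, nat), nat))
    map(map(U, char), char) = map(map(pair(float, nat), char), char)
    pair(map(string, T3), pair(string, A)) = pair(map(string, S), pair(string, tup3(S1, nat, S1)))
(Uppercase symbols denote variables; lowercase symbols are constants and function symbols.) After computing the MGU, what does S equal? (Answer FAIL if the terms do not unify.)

Decompose tup3/3: map(pair(tup3(S1, S1, A), pair(A, char)), pair(int, string)) = map(T1, S1),  map(float, nat) = map(float, nat),  pair(nat, int) = pair(nat, int).
Decompose map/2: pair(tup3(S1, S1, A), pair(A, char)) = T1,  pair(int, string) = S1.
Bind T1 := pair(tup3(S1, S1, A), pair(A, char)); no other remaining equation mentions T1.
Bind S1 := pair(int, string); substituting into the one remaining equation that mentions S1 gives: pair(map(string, T3), pair(string, A)) = pair(map(string, S), pair(string, tup3(pair(int, string), nat, pair(int, string)))). Substituting into the earlier binding gives T1 := pair(tup3(pair(int, string), pair(int, string), A), pair(A, char)).
Delete trivial equation map(float, nat) = map(float, nat).
Delete trivial equation pair(nat, int) = pair(nat, int).
Decompose map/2: map(T, nat) = map(map(nat, string), nat),  T3 = tup3(map(int, int), map(float, nat), nat).
Decompose map/2: T = map(nat, string),  nat = nat.
Bind T := map(nat, string); no other remaining equation mentions T.
Delete trivial equation nat = nat.
Bind T3 := tup3(map(int, int), map(float, nat), nat); substituting into the one remaining equation that mentions T3 gives: pair(map(string, tup3(map(int, int), map(float, nat), nat)), pair(string, A)) = pair(map(string, S), pair(string, tup3(pair(int, string), nat, pair(int, string)))).
Decompose map/2: map(U, char) = map(pair(float, nat), char),  char = char.
Decompose map/2: U = pair(float, nat),  char = char.
Bind U := pair(float, nat); no other remaining equation mentions U.
Delete trivial equation char = char.
Delete trivial equation char = char.
Decompose pair/2: map(string, tup3(map(int, int), map(float, nat), nat)) = map(string, S),  pair(string, A) = pair(string, tup3(pair(int, string), nat, pair(int, string))).
Decompose map/2: string = string,  tup3(map(int, int), map(float, nat), nat) = S.
Delete trivial equation string = string.
Bind S := tup3(map(int, int), map(float, nat), nat); no other remaining equation mentions S.
Decompose pair/2: string = string,  A = tup3(pair(int, string), nat, pair(int, string)).
Delete trivial equation string = string.
Bind A := tup3(pair(int, string), nat, pair(int, string)). Substituting into the earlier binding gives T1 := pair(tup3(pair(int, string), pair(int, string), tup3(pair(int, string), nat, pair(int, string))), pair(tup3(pair(int, string), nat, pair(int, string)), char)).
MGU = { T1 -> pair(tup3(pair(int, string), pair(int, string), tup3(pair(int, string), nat, pair(int, string))), pair(tup3(pair(int, string), nat, pair(int, string)), char)), S1 -> pair(int, string), T -> map(nat, string), T3 -> tup3(map(int, int), map(float, nat), nat), U -> pair(float, nat), S -> tup3(map(int, int), map(float, nat), nat), A -> tup3(pair(int, string), nat, pair(int, string)) }, so S -> tup3(map(int, int), map(float, nat), nat).

tup3(map(int, int), map(float, nat), nat)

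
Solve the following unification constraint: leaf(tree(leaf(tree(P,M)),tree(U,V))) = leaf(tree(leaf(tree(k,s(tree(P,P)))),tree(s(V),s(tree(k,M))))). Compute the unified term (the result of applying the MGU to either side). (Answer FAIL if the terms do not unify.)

Decompose leaf/1: tree(leaf(tree(P,M)),tree(U,V)) = tree(leaf(tree(k,s(tree(P,P)))),tree(s(V),s(tree(k,M)))).
Decompose tree/2: leaf(tree(P,M)) = leaf(tree(k,s(tree(P,P)))),  tree(U,V) = tree(s(V),s(tree(k,M))).
Decompose leaf/1: tree(P,M) = tree(k,s(tree(P,P))).
Decompose tree/2: P = k,  M = s(tree(P,P)).
Bind P := k; substituting into the one remaining equation that mentions P gives: M = s(tree(k,k)).
Bind M := s(tree(k,k)); substituting into the remaining equation gives: tree(U,V) = tree(s(V),s(tree(k,s(tree(k,k))))).
Decompose tree/2: U = s(V),  V = s(tree(k,s(tree(k,k)))).
Bind U := s(V); no other remaining equation mentions U.
Bind V := s(tree(k,s(tree(k,k)))). Substituting into the earlier binding gives U := s(s(tree(k,s(tree(k,k))))).
Applying the MGU to either side gives leaf(tree(leaf(tree(k,s(tree(k,k)))),tree(s(s(tree(k,s(tree(k,k))))),s(tree(k,s(tree(k,k))))))).

leaf(tree(leaf(tree(k,s(tree(k,k)))),tree(s(s(tree(k,s(tree(k,k))))),s(tree(k,s(tree(k,k)))))))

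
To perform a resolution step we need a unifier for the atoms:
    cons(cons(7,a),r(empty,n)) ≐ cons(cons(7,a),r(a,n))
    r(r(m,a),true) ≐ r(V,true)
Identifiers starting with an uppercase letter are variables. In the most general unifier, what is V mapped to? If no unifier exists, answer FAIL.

FAIL

Decompose cons/2: cons(7,a) ≐ cons(7,a),  r(empty,n) ≐ r(a,n).
Delete trivial equation cons(7,a) ≐ cons(7,a).
Decompose r/2: empty ≐ a,  n ≐ n.
Clash: constants empty and a differ; no unifier exists.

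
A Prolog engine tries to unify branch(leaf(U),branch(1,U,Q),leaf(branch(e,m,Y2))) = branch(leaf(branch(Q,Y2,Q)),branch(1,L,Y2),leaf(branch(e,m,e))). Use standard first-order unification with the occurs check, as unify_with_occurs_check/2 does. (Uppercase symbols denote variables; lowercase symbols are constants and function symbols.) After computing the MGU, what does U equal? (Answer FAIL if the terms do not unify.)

Decompose branch/3: leaf(U) = leaf(branch(Q,Y2,Q)),  branch(1,U,Q) = branch(1,L,Y2),  leaf(branch(e,m,Y2)) = leaf(branch(e,m,e)).
Decompose leaf/1: U = branch(Q,Y2,Q).
Bind U := branch(Q,Y2,Q); substituting into the one remaining equation that mentions U gives: branch(1,branch(Q,Y2,Q),Q) = branch(1,L,Y2).
Decompose branch/3: 1 = 1,  branch(Q,Y2,Q) = L,  Q = Y2.
Delete trivial equation 1 = 1.
Bind L := branch(Q,Y2,Q); no other remaining equation mentions L.
Bind Q := Y2; no other remaining equation mentions Q. Substituting into the earlier bindings gives U := branch(Y2,Y2,Y2), L := branch(Y2,Y2,Y2).
Decompose leaf/1: branch(e,m,Y2) = branch(e,m,e).
Decompose branch/3: e = e,  m = m,  Y2 = e.
Delete trivial equation e = e.
Delete trivial equation m = m.
Bind Y2 := e. Substituting into the earlier bindings gives U := branch(e,e,e), L := branch(e,e,e), Q := e.
MGU = { U ↦ branch(e,e,e), L ↦ branch(e,e,e), Q ↦ e, Y2 ↦ e }, so U ↦ branch(e,e,e).

branch(e,e,e)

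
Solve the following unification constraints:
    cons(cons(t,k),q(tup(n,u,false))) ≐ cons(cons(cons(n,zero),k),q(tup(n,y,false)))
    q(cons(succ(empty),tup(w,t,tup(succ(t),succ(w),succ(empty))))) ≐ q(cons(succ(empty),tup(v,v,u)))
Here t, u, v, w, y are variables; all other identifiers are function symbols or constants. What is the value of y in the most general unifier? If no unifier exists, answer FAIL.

Decompose cons/2: cons(t,k) ≐ cons(cons(n,zero),k),  q(tup(n,u,false)) ≐ q(tup(n,y,false)).
Decompose cons/2: t ≐ cons(n,zero),  k ≐ k.
Bind t := cons(n,zero); substituting into the one remaining equation that mentions t gives: q(cons(succ(empty),tup(w,cons(n,zero),tup(succ(cons(n,zero)),succ(w),succ(empty))))) ≐ q(cons(succ(empty),tup(v,v,u))).
Delete trivial equation k ≐ k.
Decompose q/1: tup(n,u,false) ≐ tup(n,y,false).
Decompose tup/3: n ≐ n,  u ≐ y,  false ≐ false.
Delete trivial equation n ≐ n.
Bind u := y; substituting into the one remaining equation that mentions u gives: q(cons(succ(empty),tup(w,cons(n,zero),tup(succ(cons(n,zero)),succ(w),succ(empty))))) ≐ q(cons(succ(empty),tup(v,v,y))).
Delete trivial equation false ≐ false.
Decompose q/1: cons(succ(empty),tup(w,cons(n,zero),tup(succ(cons(n,zero)),succ(w),succ(empty)))) ≐ cons(succ(empty),tup(v,v,y)).
Decompose cons/2: succ(empty) ≐ succ(empty),  tup(w,cons(n,zero),tup(succ(cons(n,zero)),succ(w),succ(empty))) ≐ tup(v,v,y).
Delete trivial equation succ(empty) ≐ succ(empty).
Decompose tup/3: w ≐ v,  cons(n,zero) ≐ v,  tup(succ(cons(n,zero)),succ(w),succ(empty)) ≐ y.
Bind w := v; substituting into the one remaining equation that mentions w gives: tup(succ(cons(n,zero)),succ(v),succ(empty)) ≐ y.
Bind v := cons(n,zero); substituting into the remaining equation gives: tup(succ(cons(n,zero)),succ(cons(n,zero)),succ(empty)) ≐ y. Substituting into the earlier binding gives w := cons(n,zero).
Bind y := tup(succ(cons(n,zero)),succ(cons(n,zero)),succ(empty)). Substituting into the earlier binding gives u := tup(succ(cons(n,zero)),succ(cons(n,zero)),succ(empty)).
MGU = { t ↦ cons(n,zero), u ↦ tup(succ(cons(n,zero)),succ(cons(n,zero)),succ(empty)), w ↦ cons(n,zero), v ↦ cons(n,zero), y ↦ tup(succ(cons(n,zero)),succ(cons(n,zero)),succ(empty)) }, so y ↦ tup(succ(cons(n,zero)),succ(cons(n,zero)),succ(empty)).

tup(succ(cons(n,zero)),succ(cons(n,zero)),succ(empty))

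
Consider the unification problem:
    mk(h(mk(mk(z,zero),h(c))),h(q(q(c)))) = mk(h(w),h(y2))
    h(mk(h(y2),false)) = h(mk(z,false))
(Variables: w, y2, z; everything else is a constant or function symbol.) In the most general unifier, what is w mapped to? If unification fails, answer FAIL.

mk(mk(h(q(q(c))),zero),h(c))

Decompose mk/2: h(mk(mk(z,zero),h(c))) = h(w),  h(q(q(c))) = h(y2).
Decompose h/1: mk(mk(z,zero),h(c)) = w.
Bind w := mk(mk(z,zero),h(c)); no other remaining equation mentions w.
Decompose h/1: q(q(c)) = y2.
Bind y2 := q(q(c)); substituting into the remaining equation gives: h(mk(h(q(q(c))),false)) = h(mk(z,false)).
Decompose h/1: mk(h(q(q(c))),false) = mk(z,false).
Decompose mk/2: h(q(q(c))) = z,  false = false.
Bind z := h(q(q(c))); no other remaining equation mentions z. Substituting into the earlier binding gives w := mk(mk(h(q(q(c))),zero),h(c)).
Delete trivial equation false = false.
MGU = { w ↦ mk(mk(h(q(q(c))),zero),h(c)), y2 ↦ q(q(c)), z ↦ h(q(q(c))) }, so w ↦ mk(mk(h(q(q(c))),zero),h(c)).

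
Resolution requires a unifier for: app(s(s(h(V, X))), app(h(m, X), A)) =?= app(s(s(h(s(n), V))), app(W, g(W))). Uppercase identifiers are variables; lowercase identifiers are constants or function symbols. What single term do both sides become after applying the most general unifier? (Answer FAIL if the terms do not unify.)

Decompose app/2: s(s(h(V, X))) =?= s(s(h(s(n), V))),  app(h(m, X), A) =?= app(W, g(W)).
Decompose s/1: s(h(V, X)) =?= s(h(s(n), V)).
Decompose s/1: h(V, X) =?= h(s(n), V).
Decompose h/2: V =?= s(n),  X =?= V.
Bind V := s(n); substituting into the one remaining equation that mentions V gives: X =?= s(n).
Bind X := s(n); substituting into the remaining equation gives: app(h(m, s(n)), A) =?= app(W, g(W)).
Decompose app/2: h(m, s(n)) =?= W,  A =?= g(W).
Bind W := h(m, s(n)); substituting into the remaining equation gives: A =?= g(h(m, s(n))).
Bind A := g(h(m, s(n))).
Applying the MGU to either side gives app(s(s(h(s(n), s(n)))), app(h(m, s(n)), g(h(m, s(n))))).

app(s(s(h(s(n), s(n)))), app(h(m, s(n)), g(h(m, s(n)))))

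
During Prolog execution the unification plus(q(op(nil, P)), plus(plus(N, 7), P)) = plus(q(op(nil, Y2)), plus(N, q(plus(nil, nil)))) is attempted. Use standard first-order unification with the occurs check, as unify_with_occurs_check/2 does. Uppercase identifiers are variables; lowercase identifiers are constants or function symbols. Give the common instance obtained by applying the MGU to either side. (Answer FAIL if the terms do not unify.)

FAIL

Decompose plus/2: q(op(nil, P)) = q(op(nil, Y2)),  plus(plus(N, 7), P) = plus(N, q(plus(nil, nil))).
Decompose q/1: op(nil, P) = op(nil, Y2).
Decompose op/2: nil = nil,  P = Y2.
Delete trivial equation nil = nil.
Bind P := Y2; substituting into the remaining equation gives: plus(plus(N, 7), Y2) = plus(N, q(plus(nil, nil))).
Decompose plus/2: plus(N, 7) = N,  Y2 = q(plus(nil, nil)).
Occurs check fails: N occurs in plus(N, 7); the equation N = plus(N, 7) has no finite solution.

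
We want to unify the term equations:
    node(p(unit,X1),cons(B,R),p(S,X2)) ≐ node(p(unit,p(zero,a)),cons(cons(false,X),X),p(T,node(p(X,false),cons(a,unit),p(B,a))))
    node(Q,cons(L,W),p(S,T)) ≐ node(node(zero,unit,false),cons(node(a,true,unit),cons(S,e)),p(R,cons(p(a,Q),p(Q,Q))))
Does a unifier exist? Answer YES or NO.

YES

Decompose node/3: p(unit,X1) ≐ p(unit,p(zero,a)),  cons(B,R) ≐ cons(cons(false,X),X),  p(S,X2) ≐ p(T,node(p(X,false),cons(a,unit),p(B,a))).
Decompose p/2: unit ≐ unit,  X1 ≐ p(zero,a).
Delete trivial equation unit ≐ unit.
Bind X1 := p(zero,a); no other remaining equation mentions X1.
Decompose cons/2: B ≐ cons(false,X),  R ≐ X.
Bind B := cons(false,X); substituting into the one remaining equation that mentions B gives: p(S,X2) ≐ p(T,node(p(X,false),cons(a,unit),p(cons(false,X),a))).
Bind R := X; substituting into the one remaining equation that mentions R gives: node(Q,cons(L,W),p(S,T)) ≐ node(node(zero,unit,false),cons(node(a,true,unit),cons(S,e)),p(X,cons(p(a,Q),p(Q,Q)))).
Decompose p/2: S ≐ T,  X2 ≐ node(p(X,false),cons(a,unit),p(cons(false,X),a)).
Bind S := T; substituting into the one remaining equation that mentions S gives: node(Q,cons(L,W),p(T,T)) ≐ node(node(zero,unit,false),cons(node(a,true,unit),cons(T,e)),p(X,cons(p(a,Q),p(Q,Q)))).
Bind X2 := node(p(X,false),cons(a,unit),p(cons(false,X),a)); no other remaining equation mentions X2.
Decompose node/3: Q ≐ node(zero,unit,false),  cons(L,W) ≐ cons(node(a,true,unit),cons(T,e)),  p(T,T) ≐ p(X,cons(p(a,Q),p(Q,Q))).
Bind Q := node(zero,unit,false); substituting into the one remaining equation that mentions Q gives: p(T,T) ≐ p(X,cons(p(a,node(zero,unit,false)),p(node(zero,unit,false),node(zero,unit,false)))).
Decompose cons/2: L ≐ node(a,true,unit),  W ≐ cons(T,e).
Bind L := node(a,true,unit); no other remaining equation mentions L.
Bind W := cons(T,e); no other remaining equation mentions W.
Decompose p/2: T ≐ X,  T ≐ cons(p(a,node(zero,unit,false)),p(node(zero,unit,false),node(zero,unit,false))).
Bind T := X; substituting into the remaining equation gives: X ≐ cons(p(a,node(zero,unit,false)),p(node(zero,unit,false),node(zero,unit,false))). Substituting into the earlier bindings gives S := X, W := cons(X,e).
Bind X := cons(p(a,node(zero,unit,false)),p(node(zero,unit,false),node(zero,unit,false))). Substituting into the earlier bindings gives B := cons(false,cons(p(a,node(zero,unit,false)),p(node(zero,unit,false),node(zero,unit,false)))), R := cons(p(a,node(zero,unit,false)),p(node(zero,unit,false),node(zero,unit,false))), S := cons(p(a,node(zero,unit,false)),p(node(zero,unit,false),node(zero,unit,false))), X2 := node(p(cons(p(a,node(zero,unit,false)),p(node(zero,unit,false),node(zero,unit,false))),false),cons(a,unit),p(cons(false,cons(p(a,node(zero,unit,false)),p(node(zero,unit,false),node(zero,unit,false)))),a)), W := cons(cons(p(a,node(zero,unit,false)),p(node(zero,unit,false),node(zero,unit,false))),e), T := cons(p(a,node(zero,unit,false)),p(node(zero,unit,false),node(zero,unit,false))).
No equations remain and no clash or occurs-check failure arose, so a unifier exists.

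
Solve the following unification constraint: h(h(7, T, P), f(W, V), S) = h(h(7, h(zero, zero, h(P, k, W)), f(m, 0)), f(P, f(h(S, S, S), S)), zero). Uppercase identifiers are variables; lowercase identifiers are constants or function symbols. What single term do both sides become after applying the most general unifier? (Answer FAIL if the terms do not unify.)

Decompose h/3: h(7, T, P) = h(7, h(zero, zero, h(P, k, W)), f(m, 0)),  f(W, V) = f(P, f(h(S, S, S), S)),  S = zero.
Decompose h/3: 7 = 7,  T = h(zero, zero, h(P, k, W)),  P = f(m, 0).
Delete trivial equation 7 = 7.
Bind T := h(zero, zero, h(P, k, W)); no other remaining equation mentions T.
Bind P := f(m, 0); substituting into the one remaining equation that mentions P gives: f(W, V) = f(f(m, 0), f(h(S, S, S), S)). Substituting into the earlier binding gives T := h(zero, zero, h(f(m, 0), k, W)).
Decompose f/2: W = f(m, 0),  V = f(h(S, S, S), S).
Bind W := f(m, 0); no other remaining equation mentions W. Substituting into the earlier binding gives T := h(zero, zero, h(f(m, 0), k, f(m, 0))).
Bind V := f(h(S, S, S), S); no other remaining equation mentions V.
Bind S := zero. Substituting into the earlier binding gives V := f(h(zero, zero, zero), zero).
Applying the MGU to either side gives h(h(7, h(zero, zero, h(f(m, 0), k, f(m, 0))), f(m, 0)), f(f(m, 0), f(h(zero, zero, zero), zero)), zero).

h(h(7, h(zero, zero, h(f(m, 0), k, f(m, 0))), f(m, 0)), f(f(m, 0), f(h(zero, zero, zero), zero)), zero)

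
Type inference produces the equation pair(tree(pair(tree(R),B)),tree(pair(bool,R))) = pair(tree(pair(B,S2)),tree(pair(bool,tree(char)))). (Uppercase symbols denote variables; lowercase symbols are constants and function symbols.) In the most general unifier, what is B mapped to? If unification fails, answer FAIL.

Decompose pair/2: tree(pair(tree(R),B)) = tree(pair(B,S2)),  tree(pair(bool,R)) = tree(pair(bool,tree(char))).
Decompose tree/1: pair(tree(R),B) = pair(B,S2).
Decompose pair/2: tree(R) = B,  B = S2.
Bind B := tree(R); substituting into the one remaining equation that mentions B gives: tree(R) = S2.
Bind S2 := tree(R); no other remaining equation mentions S2.
Decompose tree/1: pair(bool,R) = pair(bool,tree(char)).
Decompose pair/2: bool = bool,  R = tree(char).
Delete trivial equation bool = bool.
Bind R := tree(char). Substituting into the earlier bindings gives B := tree(tree(char)), S2 := tree(tree(char)).
MGU = { B -> tree(tree(char)), S2 -> tree(tree(char)), R -> tree(char) }, so B -> tree(tree(char)).

tree(tree(char))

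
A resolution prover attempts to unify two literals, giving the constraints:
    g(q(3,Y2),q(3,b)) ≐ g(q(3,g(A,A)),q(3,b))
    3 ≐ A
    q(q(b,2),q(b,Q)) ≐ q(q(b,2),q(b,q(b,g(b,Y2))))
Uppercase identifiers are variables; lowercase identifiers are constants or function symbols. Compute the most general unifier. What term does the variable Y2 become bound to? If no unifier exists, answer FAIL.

g(3,3)

Decompose g/2: q(3,Y2) ≐ q(3,g(A,A)),  q(3,b) ≐ q(3,b).
Decompose q/2: 3 ≐ 3,  Y2 ≐ g(A,A).
Delete trivial equation 3 ≐ 3.
Bind Y2 := g(A,A); substituting into the one remaining equation that mentions Y2 gives: q(q(b,2),q(b,Q)) ≐ q(q(b,2),q(b,q(b,g(b,g(A,A))))).
Delete trivial equation q(3,b) ≐ q(3,b).
Bind A := 3; substituting into the remaining equation gives: q(q(b,2),q(b,Q)) ≐ q(q(b,2),q(b,q(b,g(b,g(3,3))))). Substituting into the earlier binding gives Y2 := g(3,3).
Decompose q/2: q(b,2) ≐ q(b,2),  q(b,Q) ≐ q(b,q(b,g(b,g(3,3)))).
Delete trivial equation q(b,2) ≐ q(b,2).
Decompose q/2: b ≐ b,  Q ≐ q(b,g(b,g(3,3))).
Delete trivial equation b ≐ b.
Bind Q := q(b,g(b,g(3,3))).
MGU = { Y2 := g(3,3), A := 3, Q := q(b,g(b,g(3,3))) }, so Y2 := g(3,3).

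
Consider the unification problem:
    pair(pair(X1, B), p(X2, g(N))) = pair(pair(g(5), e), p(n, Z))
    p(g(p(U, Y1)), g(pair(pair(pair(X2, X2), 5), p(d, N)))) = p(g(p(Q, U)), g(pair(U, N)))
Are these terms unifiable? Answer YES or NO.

Decompose pair/2: pair(X1, B) = pair(g(5), e),  p(X2, g(N)) = p(n, Z).
Decompose pair/2: X1 = g(5),  B = e.
Bind X1 := g(5); no other remaining equation mentions X1.
Bind B := e; no other remaining equation mentions B.
Decompose p/2: X2 = n,  g(N) = Z.
Bind X2 := n; substituting into the one remaining equation that mentions X2 gives: p(g(p(U, Y1)), g(pair(pair(pair(n, n), 5), p(d, N)))) = p(g(p(Q, U)), g(pair(U, N))).
Bind Z := g(N); no other remaining equation mentions Z.
Decompose p/2: g(p(U, Y1)) = g(p(Q, U)),  g(pair(pair(pair(n, n), 5), p(d, N))) = g(pair(U, N)).
Decompose g/1: p(U, Y1) = p(Q, U).
Decompose p/2: U = Q,  Y1 = U.
Bind U := Q; substituting into the remaining equations gives: Y1 = Q,  g(pair(pair(pair(n, n), 5), p(d, N))) = g(pair(Q, N)).
Bind Y1 := Q; no other remaining equation mentions Y1.
Decompose g/1: pair(pair(pair(n, n), 5), p(d, N)) = pair(Q, N).
Decompose pair/2: pair(pair(n, n), 5) = Q,  p(d, N) = N.
Bind Q := pair(pair(n, n), 5); no other remaining equation mentions Q. Substituting into the earlier bindings gives U := pair(pair(n, n), 5), Y1 := pair(pair(n, n), 5).
Occurs check fails: N occurs in p(d, N); the equation N = p(d, N) has no finite solution.

NO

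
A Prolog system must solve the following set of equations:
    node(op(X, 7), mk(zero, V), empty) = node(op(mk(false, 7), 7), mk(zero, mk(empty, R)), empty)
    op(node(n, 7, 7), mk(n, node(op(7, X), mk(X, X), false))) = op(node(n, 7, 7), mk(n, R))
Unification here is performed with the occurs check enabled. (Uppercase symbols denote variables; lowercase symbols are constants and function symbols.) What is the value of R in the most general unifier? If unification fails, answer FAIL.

Decompose node/3: op(X, 7) = op(mk(false, 7), 7),  mk(zero, V) = mk(zero, mk(empty, R)),  empty = empty.
Decompose op/2: X = mk(false, 7),  7 = 7.
Bind X := mk(false, 7); substituting into the one remaining equation that mentions X gives: op(node(n, 7, 7), mk(n, node(op(7, mk(false, 7)), mk(mk(false, 7), mk(false, 7)), false))) = op(node(n, 7, 7), mk(n, R)).
Delete trivial equation 7 = 7.
Decompose mk/2: zero = zero,  V = mk(empty, R).
Delete trivial equation zero = zero.
Bind V := mk(empty, R); no other remaining equation mentions V.
Delete trivial equation empty = empty.
Decompose op/2: node(n, 7, 7) = node(n, 7, 7),  mk(n, node(op(7, mk(false, 7)), mk(mk(false, 7), mk(false, 7)), false)) = mk(n, R).
Delete trivial equation node(n, 7, 7) = node(n, 7, 7).
Decompose mk/2: n = n,  node(op(7, mk(false, 7)), mk(mk(false, 7), mk(false, 7)), false) = R.
Delete trivial equation n = n.
Bind R := node(op(7, mk(false, 7)), mk(mk(false, 7), mk(false, 7)), false). Substituting into the earlier binding gives V := mk(empty, node(op(7, mk(false, 7)), mk(mk(false, 7), mk(false, 7)), false)).
MGU = { X ↦ mk(false, 7), V ↦ mk(empty, node(op(7, mk(false, 7)), mk(mk(false, 7), mk(false, 7)), false)), R ↦ node(op(7, mk(false, 7)), mk(mk(false, 7), mk(false, 7)), false) }, so R ↦ node(op(7, mk(false, 7)), mk(mk(false, 7), mk(false, 7)), false).

node(op(7, mk(false, 7)), mk(mk(false, 7), mk(false, 7)), false)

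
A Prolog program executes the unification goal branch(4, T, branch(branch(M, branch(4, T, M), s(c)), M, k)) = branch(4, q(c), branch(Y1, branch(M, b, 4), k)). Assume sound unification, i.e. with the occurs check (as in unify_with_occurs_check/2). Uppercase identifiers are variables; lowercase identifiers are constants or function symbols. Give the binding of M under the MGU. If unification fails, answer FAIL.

FAIL

Decompose branch/3: 4 = 4,  T = q(c),  branch(branch(M, branch(4, T, M), s(c)), M, k) = branch(Y1, branch(M, b, 4), k).
Delete trivial equation 4 = 4.
Bind T := q(c); substituting into the remaining equation gives: branch(branch(M, branch(4, q(c), M), s(c)), M, k) = branch(Y1, branch(M, b, 4), k).
Decompose branch/3: branch(M, branch(4, q(c), M), s(c)) = Y1,  M = branch(M, b, 4),  k = k.
Bind Y1 := branch(M, branch(4, q(c), M), s(c)); no other remaining equation mentions Y1.
Occurs check fails: M occurs in branch(M, b, 4); the equation M = branch(M, b, 4) has no finite solution.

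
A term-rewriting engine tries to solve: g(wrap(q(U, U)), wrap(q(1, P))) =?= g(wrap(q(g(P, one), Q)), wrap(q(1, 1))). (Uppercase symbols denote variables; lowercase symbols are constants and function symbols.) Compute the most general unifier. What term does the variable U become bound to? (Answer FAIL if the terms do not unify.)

g(1, one)

Decompose g/2: wrap(q(U, U)) =?= wrap(q(g(P, one), Q)),  wrap(q(1, P)) =?= wrap(q(1, 1)).
Decompose wrap/1: q(U, U) =?= q(g(P, one), Q).
Decompose q/2: U =?= g(P, one),  U =?= Q.
Bind U := g(P, one); substituting into the one remaining equation that mentions U gives: g(P, one) =?= Q.
Bind Q := g(P, one); no other remaining equation mentions Q.
Decompose wrap/1: q(1, P) =?= q(1, 1).
Decompose q/2: 1 =?= 1,  P =?= 1.
Delete trivial equation 1 =?= 1.
Bind P := 1. Substituting into the earlier bindings gives U := g(1, one), Q := g(1, one).
MGU = { U -> g(1, one), Q -> g(1, one), P -> 1 }, so U -> g(1, one).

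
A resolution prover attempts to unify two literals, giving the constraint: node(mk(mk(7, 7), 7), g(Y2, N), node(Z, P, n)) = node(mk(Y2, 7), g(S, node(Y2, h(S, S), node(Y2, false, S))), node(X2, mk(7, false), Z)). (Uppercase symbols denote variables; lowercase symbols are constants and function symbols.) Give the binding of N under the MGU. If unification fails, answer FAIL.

node(mk(7, 7), h(mk(7, 7), mk(7, 7)), node(mk(7, 7), false, mk(7, 7)))

Decompose node/3: mk(mk(7, 7), 7) = mk(Y2, 7),  g(Y2, N) = g(S, node(Y2, h(S, S), node(Y2, false, S))),  node(Z, P, n) = node(X2, mk(7, false), Z).
Decompose mk/2: mk(7, 7) = Y2,  7 = 7.
Bind Y2 := mk(7, 7); substituting into the one remaining equation that mentions Y2 gives: g(mk(7, 7), N) = g(S, node(mk(7, 7), h(S, S), node(mk(7, 7), false, S))).
Delete trivial equation 7 = 7.
Decompose g/2: mk(7, 7) = S,  N = node(mk(7, 7), h(S, S), node(mk(7, 7), false, S)).
Bind S := mk(7, 7); substituting into the one remaining equation that mentions S gives: N = node(mk(7, 7), h(mk(7, 7), mk(7, 7)), node(mk(7, 7), false, mk(7, 7))).
Bind N := node(mk(7, 7), h(mk(7, 7), mk(7, 7)), node(mk(7, 7), false, mk(7, 7))); no other remaining equation mentions N.
Decompose node/3: Z = X2,  P = mk(7, false),  n = Z.
Bind Z := X2; substituting into the one remaining equation that mentions Z gives: n = X2.
Bind P := mk(7, false); no other remaining equation mentions P.
Bind X2 := n. Substituting into the earlier binding gives Z := n.
MGU = { Y2 ↦ mk(7, 7), S ↦ mk(7, 7), N ↦ node(mk(7, 7), h(mk(7, 7), mk(7, 7)), node(mk(7, 7), false, mk(7, 7))), Z ↦ n, P ↦ mk(7, false), X2 ↦ n }, so N ↦ node(mk(7, 7), h(mk(7, 7), mk(7, 7)), node(mk(7, 7), false, mk(7, 7))).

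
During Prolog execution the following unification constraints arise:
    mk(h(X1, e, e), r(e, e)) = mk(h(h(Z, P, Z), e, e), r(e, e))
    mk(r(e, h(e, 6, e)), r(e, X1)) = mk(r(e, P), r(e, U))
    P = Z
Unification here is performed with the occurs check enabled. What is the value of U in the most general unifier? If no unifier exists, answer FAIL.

h(h(e, 6, e), h(e, 6, e), h(e, 6, e))

Decompose mk/2: h(X1, e, e) = h(h(Z, P, Z), e, e),  r(e, e) = r(e, e).
Decompose h/3: X1 = h(Z, P, Z),  e = e,  e = e.
Bind X1 := h(Z, P, Z); substituting into the one remaining equation that mentions X1 gives: mk(r(e, h(e, 6, e)), r(e, h(Z, P, Z))) = mk(r(e, P), r(e, U)).
Delete trivial equation e = e.
Delete trivial equation e = e.
Delete trivial equation r(e, e) = r(e, e).
Decompose mk/2: r(e, h(e, 6, e)) = r(e, P),  r(e, h(Z, P, Z)) = r(e, U).
Decompose r/2: e = e,  h(e, 6, e) = P.
Delete trivial equation e = e.
Bind P := h(e, 6, e); substituting into the remaining equations gives: r(e, h(Z, h(e, 6, e), Z)) = r(e, U),  h(e, 6, e) = Z. Substituting into the earlier binding gives X1 := h(Z, h(e, 6, e), Z).
Decompose r/2: e = e,  h(Z, h(e, 6, e), Z) = U.
Delete trivial equation e = e.
Bind U := h(Z, h(e, 6, e), Z); no other remaining equation mentions U.
Bind Z := h(e, 6, e). Substituting into the earlier bindings gives X1 := h(h(e, 6, e), h(e, 6, e), h(e, 6, e)), U := h(h(e, 6, e), h(e, 6, e), h(e, 6, e)).
MGU = { X1 = h(h(e, 6, e), h(e, 6, e), h(e, 6, e)), P = h(e, 6, e), U = h(h(e, 6, e), h(e, 6, e), h(e, 6, e)), Z = h(e, 6, e) }, so U = h(h(e, 6, e), h(e, 6, e), h(e, 6, e)).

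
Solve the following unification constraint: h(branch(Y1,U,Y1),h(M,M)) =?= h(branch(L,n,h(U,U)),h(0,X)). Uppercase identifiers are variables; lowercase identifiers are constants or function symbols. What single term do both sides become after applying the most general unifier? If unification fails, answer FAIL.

h(branch(h(n,n),n,h(n,n)),h(0,0))

Decompose h/2: branch(Y1,U,Y1) =?= branch(L,n,h(U,U)),  h(M,M) =?= h(0,X).
Decompose branch/3: Y1 =?= L,  U =?= n,  Y1 =?= h(U,U).
Bind Y1 := L; substituting into the one remaining equation that mentions Y1 gives: L =?= h(U,U).
Bind U := n; substituting into the one remaining equation that mentions U gives: L =?= h(n,n).
Bind L := h(n,n); no other remaining equation mentions L. Substituting into the earlier binding gives Y1 := h(n,n).
Decompose h/2: M =?= 0,  M =?= X.
Bind M := 0; substituting into the remaining equation gives: 0 =?= X.
Bind X := 0.
Applying the MGU to either side gives h(branch(h(n,n),n,h(n,n)),h(0,0)).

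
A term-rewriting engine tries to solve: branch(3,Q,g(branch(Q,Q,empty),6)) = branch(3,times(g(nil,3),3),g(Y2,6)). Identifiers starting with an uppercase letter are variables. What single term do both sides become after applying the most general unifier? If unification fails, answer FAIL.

branch(3,times(g(nil,3),3),g(branch(times(g(nil,3),3),times(g(nil,3),3),empty),6))

Decompose branch/3: 3 = 3,  Q = times(g(nil,3),3),  g(branch(Q,Q,empty),6) = g(Y2,6).
Delete trivial equation 3 = 3.
Bind Q := times(g(nil,3),3); substituting into the remaining equation gives: g(branch(times(g(nil,3),3),times(g(nil,3),3),empty),6) = g(Y2,6).
Decompose g/2: branch(times(g(nil,3),3),times(g(nil,3),3),empty) = Y2,  6 = 6.
Bind Y2 := branch(times(g(nil,3),3),times(g(nil,3),3),empty); no other remaining equation mentions Y2.
Delete trivial equation 6 = 6.
Applying the MGU to either side gives branch(3,times(g(nil,3),3),g(branch(times(g(nil,3),3),times(g(nil,3),3),empty),6)).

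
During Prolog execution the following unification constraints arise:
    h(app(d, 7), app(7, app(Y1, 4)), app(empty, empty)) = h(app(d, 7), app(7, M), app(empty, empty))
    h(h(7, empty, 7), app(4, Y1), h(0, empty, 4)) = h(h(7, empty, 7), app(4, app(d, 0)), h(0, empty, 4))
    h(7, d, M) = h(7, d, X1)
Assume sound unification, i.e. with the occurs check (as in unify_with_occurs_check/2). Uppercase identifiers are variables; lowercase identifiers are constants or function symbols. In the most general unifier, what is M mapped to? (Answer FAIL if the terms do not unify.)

app(app(d, 0), 4)

Decompose h/3: app(d, 7) = app(d, 7),  app(7, app(Y1, 4)) = app(7, M),  app(empty, empty) = app(empty, empty).
Delete trivial equation app(d, 7) = app(d, 7).
Decompose app/2: 7 = 7,  app(Y1, 4) = M.
Delete trivial equation 7 = 7.
Bind M := app(Y1, 4); substituting into the one remaining equation that mentions M gives: h(7, d, app(Y1, 4)) = h(7, d, X1).
Delete trivial equation app(empty, empty) = app(empty, empty).
Decompose h/3: h(7, empty, 7) = h(7, empty, 7),  app(4, Y1) = app(4, app(d, 0)),  h(0, empty, 4) = h(0, empty, 4).
Delete trivial equation h(7, empty, 7) = h(7, empty, 7).
Decompose app/2: 4 = 4,  Y1 = app(d, 0).
Delete trivial equation 4 = 4.
Bind Y1 := app(d, 0); substituting into the one remaining equation that mentions Y1 gives: h(7, d, app(app(d, 0), 4)) = h(7, d, X1). Substituting into the earlier binding gives M := app(app(d, 0), 4).
Delete trivial equation h(0, empty, 4) = h(0, empty, 4).
Decompose h/3: 7 = 7,  d = d,  app(app(d, 0), 4) = X1.
Delete trivial equation 7 = 7.
Delete trivial equation d = d.
Bind X1 := app(app(d, 0), 4).
MGU = { M ↦ app(app(d, 0), 4), Y1 ↦ app(d, 0), X1 ↦ app(app(d, 0), 4) }, so M ↦ app(app(d, 0), 4).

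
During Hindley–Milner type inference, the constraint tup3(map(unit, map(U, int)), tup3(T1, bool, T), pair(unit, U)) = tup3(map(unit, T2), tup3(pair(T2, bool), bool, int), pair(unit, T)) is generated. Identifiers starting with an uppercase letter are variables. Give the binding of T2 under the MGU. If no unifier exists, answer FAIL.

Decompose tup3/3: map(unit, map(U, int)) = map(unit, T2),  tup3(T1, bool, T) = tup3(pair(T2, bool), bool, int),  pair(unit, U) = pair(unit, T).
Decompose map/2: unit = unit,  map(U, int) = T2.
Delete trivial equation unit = unit.
Bind T2 := map(U, int); substituting into the one remaining equation that mentions T2 gives: tup3(T1, bool, T) = tup3(pair(map(U, int), bool), bool, int).
Decompose tup3/3: T1 = pair(map(U, int), bool),  bool = bool,  T = int.
Bind T1 := pair(map(U, int), bool); no other remaining equation mentions T1.
Delete trivial equation bool = bool.
Bind T := int; substituting into the remaining equation gives: pair(unit, U) = pair(unit, int).
Decompose pair/2: unit = unit,  U = int.
Delete trivial equation unit = unit.
Bind U := int. Substituting into the earlier bindings gives T2 := map(int, int), T1 := pair(map(int, int), bool).
MGU = { T2 ↦ map(int, int), T1 ↦ pair(map(int, int), bool), T ↦ int, U ↦ int }, so T2 ↦ map(int, int).

map(int, int)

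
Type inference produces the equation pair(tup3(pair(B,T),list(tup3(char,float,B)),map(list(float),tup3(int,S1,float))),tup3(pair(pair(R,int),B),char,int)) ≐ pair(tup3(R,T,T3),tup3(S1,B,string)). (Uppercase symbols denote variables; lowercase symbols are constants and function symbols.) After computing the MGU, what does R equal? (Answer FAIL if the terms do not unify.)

FAIL

Decompose pair/2: tup3(pair(B,T),list(tup3(char,float,B)),map(list(float),tup3(int,S1,float))) ≐ tup3(R,T,T3),  tup3(pair(pair(R,int),B),char,int) ≐ tup3(S1,B,string).
Decompose tup3/3: pair(B,T) ≐ R,  list(tup3(char,float,B)) ≐ T,  map(list(float),tup3(int,S1,float)) ≐ T3.
Bind R := pair(B,T); substituting into the one remaining equation that mentions R gives: tup3(pair(pair(pair(B,T),int),B),char,int) ≐ tup3(S1,B,string).
Bind T := list(tup3(char,float,B)); substituting into the one remaining equation that mentions T gives: tup3(pair(pair(pair(B,list(tup3(char,float,B))),int),B),char,int) ≐ tup3(S1,B,string). Substituting into the earlier binding gives R := pair(B,list(tup3(char,float,B))).
Bind T3 := map(list(float),tup3(int,S1,float)); no other remaining equation mentions T3.
Decompose tup3/3: pair(pair(pair(B,list(tup3(char,float,B))),int),B) ≐ S1,  char ≐ B,  int ≐ string.
Bind S1 := pair(pair(pair(B,list(tup3(char,float,B))),int),B); no other remaining equation mentions S1. Substituting into the earlier binding gives T3 := map(list(float),tup3(int,pair(pair(pair(B,list(tup3(char,float,B))),int),B),float)).
Bind B := char; no other remaining equation mentions B. Substituting into the earlier bindings gives R := pair(char,list(tup3(char,float,char))), T := list(tup3(char,float,char)), T3 := map(list(float),tup3(int,pair(pair(pair(char,list(tup3(char,float,char))),int),char),float)), S1 := pair(pair(pair(char,list(tup3(char,float,char))),int),char).
Clash: constants int and string differ; no unifier exists.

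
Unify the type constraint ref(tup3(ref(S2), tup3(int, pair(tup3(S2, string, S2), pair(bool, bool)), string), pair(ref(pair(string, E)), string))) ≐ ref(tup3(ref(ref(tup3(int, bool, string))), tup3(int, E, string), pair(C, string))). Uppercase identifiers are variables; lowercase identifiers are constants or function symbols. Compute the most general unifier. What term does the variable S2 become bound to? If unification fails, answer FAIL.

ref(tup3(int, bool, string))

Decompose ref/1: tup3(ref(S2), tup3(int, pair(tup3(S2, string, S2), pair(bool, bool)), string), pair(ref(pair(string, E)), string)) ≐ tup3(ref(ref(tup3(int, bool, string))), tup3(int, E, string), pair(C, string)).
Decompose tup3/3: ref(S2) ≐ ref(ref(tup3(int, bool, string))),  tup3(int, pair(tup3(S2, string, S2), pair(bool, bool)), string) ≐ tup3(int, E, string),  pair(ref(pair(string, E)), string) ≐ pair(C, string).
Decompose ref/1: S2 ≐ ref(tup3(int, bool, string)).
Bind S2 := ref(tup3(int, bool, string)); substituting into the one remaining equation that mentions S2 gives: tup3(int, pair(tup3(ref(tup3(int, bool, string)), string, ref(tup3(int, bool, string))), pair(bool, bool)), string) ≐ tup3(int, E, string).
Decompose tup3/3: int ≐ int,  pair(tup3(ref(tup3(int, bool, string)), string, ref(tup3(int, bool, string))), pair(bool, bool)) ≐ E,  string ≐ string.
Delete trivial equation int ≐ int.
Bind E := pair(tup3(ref(tup3(int, bool, string)), string, ref(tup3(int, bool, string))), pair(bool, bool)); substituting into the one remaining equation that mentions E gives: pair(ref(pair(string, pair(tup3(ref(tup3(int, bool, string)), string, ref(tup3(int, bool, string))), pair(bool, bool)))), string) ≐ pair(C, string).
Delete trivial equation string ≐ string.
Decompose pair/2: ref(pair(string, pair(tup3(ref(tup3(int, bool, string)), string, ref(tup3(int, bool, string))), pair(bool, bool)))) ≐ C,  string ≐ string.
Bind C := ref(pair(string, pair(tup3(ref(tup3(int, bool, string)), string, ref(tup3(int, bool, string))), pair(bool, bool)))); no other remaining equation mentions C.
Delete trivial equation string ≐ string.
MGU = { S2 -> ref(tup3(int, bool, string)), E -> pair(tup3(ref(tup3(int, bool, string)), string, ref(tup3(int, bool, string))), pair(bool, bool)), C -> ref(pair(string, pair(tup3(ref(tup3(int, bool, string)), string, ref(tup3(int, bool, string))), pair(bool, bool)))) }, so S2 -> ref(tup3(int, bool, string)).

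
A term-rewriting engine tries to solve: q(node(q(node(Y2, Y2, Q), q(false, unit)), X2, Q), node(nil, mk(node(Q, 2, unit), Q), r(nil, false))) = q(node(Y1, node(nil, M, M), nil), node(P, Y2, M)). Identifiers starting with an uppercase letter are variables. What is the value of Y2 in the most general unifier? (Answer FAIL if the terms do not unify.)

mk(node(nil, 2, unit), nil)

Decompose q/2: node(q(node(Y2, Y2, Q), q(false, unit)), X2, Q) = node(Y1, node(nil, M, M), nil),  node(nil, mk(node(Q, 2, unit), Q), r(nil, false)) = node(P, Y2, M).
Decompose node/3: q(node(Y2, Y2, Q), q(false, unit)) = Y1,  X2 = node(nil, M, M),  Q = nil.
Bind Y1 := q(node(Y2, Y2, Q), q(false, unit)); no other remaining equation mentions Y1.
Bind X2 := node(nil, M, M); no other remaining equation mentions X2.
Bind Q := nil; substituting into the remaining equation gives: node(nil, mk(node(nil, 2, unit), nil), r(nil, false)) = node(P, Y2, M). Substituting into the earlier binding gives Y1 := q(node(Y2, Y2, nil), q(false, unit)).
Decompose node/3: nil = P,  mk(node(nil, 2, unit), nil) = Y2,  r(nil, false) = M.
Bind P := nil; no other remaining equation mentions P.
Bind Y2 := mk(node(nil, 2, unit), nil); no other remaining equation mentions Y2. Substituting into the earlier binding gives Y1 := q(node(mk(node(nil, 2, unit), nil), mk(node(nil, 2, unit), nil), nil), q(false, unit)).
Bind M := r(nil, false). Substituting into the earlier binding gives X2 := node(nil, r(nil, false), r(nil, false)).
MGU = { Y1 ↦ q(node(mk(node(nil, 2, unit), nil), mk(node(nil, 2, unit), nil), nil), q(false, unit)), X2 ↦ node(nil, r(nil, false), r(nil, false)), Q ↦ nil, P ↦ nil, Y2 ↦ mk(node(nil, 2, unit), nil), M ↦ r(nil, false) }, so Y2 ↦ mk(node(nil, 2, unit), nil).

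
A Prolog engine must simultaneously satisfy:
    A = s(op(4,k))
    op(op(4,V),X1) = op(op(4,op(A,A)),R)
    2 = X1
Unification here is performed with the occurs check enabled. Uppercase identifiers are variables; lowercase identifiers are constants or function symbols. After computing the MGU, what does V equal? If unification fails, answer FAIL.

op(s(op(4,k)),s(op(4,k)))

Bind A := s(op(4,k)); substituting into the one remaining equation that mentions A gives: op(op(4,V),X1) = op(op(4,op(s(op(4,k)),s(op(4,k)))),R).
Decompose op/2: op(4,V) = op(4,op(s(op(4,k)),s(op(4,k)))),  X1 = R.
Decompose op/2: 4 = 4,  V = op(s(op(4,k)),s(op(4,k))).
Delete trivial equation 4 = 4.
Bind V := op(s(op(4,k)),s(op(4,k))); no other remaining equation mentions V.
Bind X1 := R; substituting into the remaining equation gives: 2 = R.
Bind R := 2. Substituting into the earlier binding gives X1 := 2.
MGU = { A -> s(op(4,k)), V -> op(s(op(4,k)),s(op(4,k))), X1 -> 2, R -> 2 }, so V -> op(s(op(4,k)),s(op(4,k))).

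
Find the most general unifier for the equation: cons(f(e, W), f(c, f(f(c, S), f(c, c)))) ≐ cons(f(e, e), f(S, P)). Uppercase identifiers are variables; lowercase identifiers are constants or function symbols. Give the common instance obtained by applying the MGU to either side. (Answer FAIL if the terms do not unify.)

Decompose cons/2: f(e, W) ≐ f(e, e),  f(c, f(f(c, S), f(c, c))) ≐ f(S, P).
Decompose f/2: e ≐ e,  W ≐ e.
Delete trivial equation e ≐ e.
Bind W := e; no other remaining equation mentions W.
Decompose f/2: c ≐ S,  f(f(c, S), f(c, c)) ≐ P.
Bind S := c; substituting into the remaining equation gives: f(f(c, c), f(c, c)) ≐ P.
Bind P := f(f(c, c), f(c, c)).
Applying the MGU to either side gives cons(f(e, e), f(c, f(f(c, c), f(c, c)))).

cons(f(e, e), f(c, f(f(c, c), f(c, c))))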